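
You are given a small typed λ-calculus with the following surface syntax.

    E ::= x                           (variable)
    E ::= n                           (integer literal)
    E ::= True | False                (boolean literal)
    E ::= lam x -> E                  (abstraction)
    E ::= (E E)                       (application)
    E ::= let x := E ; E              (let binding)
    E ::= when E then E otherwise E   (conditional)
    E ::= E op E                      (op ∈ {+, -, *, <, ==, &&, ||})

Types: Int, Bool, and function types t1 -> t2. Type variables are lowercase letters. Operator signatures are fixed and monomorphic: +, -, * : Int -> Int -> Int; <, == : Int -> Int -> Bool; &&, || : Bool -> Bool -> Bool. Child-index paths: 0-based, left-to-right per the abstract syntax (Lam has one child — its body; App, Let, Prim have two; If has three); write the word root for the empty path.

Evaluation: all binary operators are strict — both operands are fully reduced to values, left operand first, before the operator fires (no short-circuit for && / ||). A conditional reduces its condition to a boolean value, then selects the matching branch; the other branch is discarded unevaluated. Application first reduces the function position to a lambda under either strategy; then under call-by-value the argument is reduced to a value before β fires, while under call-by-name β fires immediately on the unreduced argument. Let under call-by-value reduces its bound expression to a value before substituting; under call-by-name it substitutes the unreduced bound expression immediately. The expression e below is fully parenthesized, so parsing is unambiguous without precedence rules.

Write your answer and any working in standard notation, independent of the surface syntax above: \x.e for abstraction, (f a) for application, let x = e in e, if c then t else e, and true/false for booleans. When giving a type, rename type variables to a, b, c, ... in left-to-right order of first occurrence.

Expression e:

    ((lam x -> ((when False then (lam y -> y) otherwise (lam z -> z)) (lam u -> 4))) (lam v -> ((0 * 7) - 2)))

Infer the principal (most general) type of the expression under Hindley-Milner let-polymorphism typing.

Working:
  unify Bool ~ Bool
y : b
\y._ : b -> b
z : c
\z._ : c -> c
  unify b -> b ~ c -> c
  unify b ~ c
  unify c ~ c
\u._ : d -> Int
  unify c -> c ~ (d -> Int) -> e
  unify c ~ d -> Int
  unify d -> Int ~ e
_ _ : d -> Int
\x._ : a -> d -> Int
  unify Int ~ Int
  unify Int ~ Int
  unify Int ~ Int
  unify Int ~ Int
\v._ : f -> Int
  unify a -> d -> Int ~ (f -> Int) -> g
  unify a ~ f -> Int
  unify d -> Int ~ g
_ _ : d -> Int

Answer: a -> Int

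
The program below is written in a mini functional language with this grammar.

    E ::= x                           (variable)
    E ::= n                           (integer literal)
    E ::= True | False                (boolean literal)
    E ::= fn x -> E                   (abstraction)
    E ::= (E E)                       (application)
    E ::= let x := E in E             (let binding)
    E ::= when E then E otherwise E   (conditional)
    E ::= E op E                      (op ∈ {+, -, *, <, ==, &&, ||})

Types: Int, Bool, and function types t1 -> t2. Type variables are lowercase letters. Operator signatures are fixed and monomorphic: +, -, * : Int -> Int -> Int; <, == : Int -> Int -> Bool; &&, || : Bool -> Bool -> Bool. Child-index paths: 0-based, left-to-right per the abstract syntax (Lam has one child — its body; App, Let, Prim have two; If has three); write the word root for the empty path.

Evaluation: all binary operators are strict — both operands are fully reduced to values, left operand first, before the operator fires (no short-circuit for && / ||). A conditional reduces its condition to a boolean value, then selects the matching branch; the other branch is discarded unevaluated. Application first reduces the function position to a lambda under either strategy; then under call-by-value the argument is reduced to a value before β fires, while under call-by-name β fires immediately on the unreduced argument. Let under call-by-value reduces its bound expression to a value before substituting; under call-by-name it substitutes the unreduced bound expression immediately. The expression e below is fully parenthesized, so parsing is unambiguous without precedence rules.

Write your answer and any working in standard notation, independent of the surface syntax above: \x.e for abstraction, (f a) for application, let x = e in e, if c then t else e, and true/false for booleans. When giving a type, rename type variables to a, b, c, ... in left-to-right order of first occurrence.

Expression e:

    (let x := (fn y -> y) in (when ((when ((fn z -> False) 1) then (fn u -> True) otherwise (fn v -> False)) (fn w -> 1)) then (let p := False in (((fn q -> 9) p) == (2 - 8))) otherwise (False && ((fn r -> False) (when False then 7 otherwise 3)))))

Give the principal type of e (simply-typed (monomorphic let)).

Answer: Bool

Trace:
y : a
\y._ : a -> a
let x : a -> a
\z._ : b -> Bool
  unify b -> Bool ~ Int -> c
  unify b ~ Int
  unify Bool ~ c
_ _ : Bool
  unify Bool ~ Bool
\u._ : d -> Bool
\v._ : e -> Bool
  unify d -> Bool ~ e -> Bool
  unify d ~ e
  unify Bool ~ Bool
\w._ : f -> Int
  unify e -> Bool ~ (f -> Int) -> g
  unify e ~ f -> Int
  unify Bool ~ g
_ _ : Bool
  unify Bool ~ Bool
let p : Bool
\q._ : h -> Int
p : Bool
  unify h -> Int ~ Bool -> i
  unify h ~ Bool
  unify Int ~ i
_ _ : Int
  unify Int ~ Int
  unify Int ~ Int
  unify Int ~ Int
  unify Int ~ Int
  unify Bool ~ Bool
\r._ : j -> Bool
  unify Bool ~ Bool
  unify Int ~ Int
  unify j -> Bool ~ Int -> k
  unify j ~ Int
  unify Bool ~ k
_ _ : Bool
  unify Bool ~ Bool
  unify Bool ~ Bool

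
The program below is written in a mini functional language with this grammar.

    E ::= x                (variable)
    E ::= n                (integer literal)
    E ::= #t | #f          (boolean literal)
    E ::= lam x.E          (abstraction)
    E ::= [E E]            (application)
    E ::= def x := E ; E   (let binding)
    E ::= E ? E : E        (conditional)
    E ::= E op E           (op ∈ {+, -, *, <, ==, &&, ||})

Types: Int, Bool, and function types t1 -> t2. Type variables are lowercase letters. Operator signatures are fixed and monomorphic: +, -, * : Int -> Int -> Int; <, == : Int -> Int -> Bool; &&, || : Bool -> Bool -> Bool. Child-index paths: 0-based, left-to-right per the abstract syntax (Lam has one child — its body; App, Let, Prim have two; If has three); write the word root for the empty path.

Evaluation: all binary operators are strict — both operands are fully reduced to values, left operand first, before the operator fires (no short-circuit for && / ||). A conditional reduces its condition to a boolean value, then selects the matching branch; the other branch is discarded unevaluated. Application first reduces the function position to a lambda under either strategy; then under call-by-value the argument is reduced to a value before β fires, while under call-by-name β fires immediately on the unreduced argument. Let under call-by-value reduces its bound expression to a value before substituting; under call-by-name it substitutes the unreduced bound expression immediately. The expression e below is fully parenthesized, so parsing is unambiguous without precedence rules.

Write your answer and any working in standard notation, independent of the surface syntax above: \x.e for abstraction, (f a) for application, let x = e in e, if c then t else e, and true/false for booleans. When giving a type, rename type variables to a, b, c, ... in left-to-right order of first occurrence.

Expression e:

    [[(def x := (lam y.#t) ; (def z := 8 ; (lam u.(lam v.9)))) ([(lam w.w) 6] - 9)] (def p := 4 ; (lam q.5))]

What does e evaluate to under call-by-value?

Answer: 9

Working:
step 0: (((let x = (\y.true) in (let z = 8 in (\u.(\v.9)))) (((\w.w) 6) - 9)) (let p = 4 in (\q.5)))
step 1: [let@0.0] (((let z = 8 in (\u.(\v.9))) (((\w.w) 6) - 9)) (let p = 4 in (\q.5)))
step 2: [let@0.0] (((\u.(\v.9)) (((\w.w) 6) - 9)) (let p = 4 in (\q.5)))
step 3: [beta@0.1.0] (((\u.(\v.9)) (6 - 9)) (let p = 4 in (\q.5)))
step 4: [delta@0.1] (((\u.(\v.9)) -3) (let p = 4 in (\q.5)))
step 5: [beta@0] ((\v.9) (let p = 4 in (\q.5)))
step 6: [let@1] ((\v.9) (\q.5))
step 7: [beta@root] 9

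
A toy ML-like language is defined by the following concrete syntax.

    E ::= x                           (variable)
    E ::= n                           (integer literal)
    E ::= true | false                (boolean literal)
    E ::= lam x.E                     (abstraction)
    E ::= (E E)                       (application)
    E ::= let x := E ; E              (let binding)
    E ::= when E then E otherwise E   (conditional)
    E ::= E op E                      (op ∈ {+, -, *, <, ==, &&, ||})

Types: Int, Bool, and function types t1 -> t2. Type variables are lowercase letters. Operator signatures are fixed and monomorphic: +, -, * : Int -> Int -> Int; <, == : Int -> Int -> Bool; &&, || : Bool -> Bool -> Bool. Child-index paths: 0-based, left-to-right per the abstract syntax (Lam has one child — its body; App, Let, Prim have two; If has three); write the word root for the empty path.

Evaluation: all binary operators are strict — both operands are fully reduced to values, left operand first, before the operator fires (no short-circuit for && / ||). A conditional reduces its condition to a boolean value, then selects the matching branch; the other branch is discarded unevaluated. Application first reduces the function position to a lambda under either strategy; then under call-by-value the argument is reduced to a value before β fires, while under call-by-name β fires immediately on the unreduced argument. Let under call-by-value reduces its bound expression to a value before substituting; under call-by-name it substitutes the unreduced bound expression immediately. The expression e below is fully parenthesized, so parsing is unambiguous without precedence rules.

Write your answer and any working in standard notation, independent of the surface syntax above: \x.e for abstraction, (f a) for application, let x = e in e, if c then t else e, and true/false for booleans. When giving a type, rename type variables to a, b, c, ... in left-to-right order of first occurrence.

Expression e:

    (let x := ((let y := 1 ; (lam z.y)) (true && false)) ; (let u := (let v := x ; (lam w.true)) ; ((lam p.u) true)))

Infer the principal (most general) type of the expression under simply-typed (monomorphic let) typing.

Derivation:
let y : Int
y : Int
\z._ : a -> Int
  unify Bool ~ Bool
  unify Bool ~ Bool
  unify a -> Int ~ Bool -> b
  unify a ~ Bool
  unify Int ~ b
_ _ : Int
let x : Int
x : Int
let v : Int
\w._ : c -> Bool
let u : c -> Bool
u : c -> Bool
\p._ : d -> c -> Bool
  unify d -> c -> Bool ~ Bool -> e
  unify d ~ Bool
  unify c -> Bool ~ e
_ _ : c -> Bool

Answer: a -> Bool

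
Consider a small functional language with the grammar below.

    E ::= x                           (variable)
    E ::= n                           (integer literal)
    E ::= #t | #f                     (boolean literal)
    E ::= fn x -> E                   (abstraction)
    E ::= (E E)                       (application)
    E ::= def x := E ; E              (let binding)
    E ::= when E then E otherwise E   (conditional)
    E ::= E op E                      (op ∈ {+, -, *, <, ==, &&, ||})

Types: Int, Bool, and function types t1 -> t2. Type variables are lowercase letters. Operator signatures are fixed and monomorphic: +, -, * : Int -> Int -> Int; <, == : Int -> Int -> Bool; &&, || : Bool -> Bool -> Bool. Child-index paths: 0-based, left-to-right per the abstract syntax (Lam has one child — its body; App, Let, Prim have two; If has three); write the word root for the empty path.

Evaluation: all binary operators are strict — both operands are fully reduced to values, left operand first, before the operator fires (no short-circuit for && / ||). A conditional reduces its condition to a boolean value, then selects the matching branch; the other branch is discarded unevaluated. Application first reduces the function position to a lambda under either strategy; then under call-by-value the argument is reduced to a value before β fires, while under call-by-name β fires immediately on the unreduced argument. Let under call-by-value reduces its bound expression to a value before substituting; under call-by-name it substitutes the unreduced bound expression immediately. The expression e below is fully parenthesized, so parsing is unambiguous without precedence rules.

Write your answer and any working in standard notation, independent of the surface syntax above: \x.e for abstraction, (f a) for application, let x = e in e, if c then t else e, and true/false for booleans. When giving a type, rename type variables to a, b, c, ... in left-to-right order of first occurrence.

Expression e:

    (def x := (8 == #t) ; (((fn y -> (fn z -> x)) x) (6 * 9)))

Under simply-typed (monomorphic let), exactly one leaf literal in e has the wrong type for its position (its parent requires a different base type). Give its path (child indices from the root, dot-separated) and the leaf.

Trace:
  unify Int ~ Int
  unify Bool ~ Int
  FAIL: mismatch Bool ~ Int

Answer: 0.1 : true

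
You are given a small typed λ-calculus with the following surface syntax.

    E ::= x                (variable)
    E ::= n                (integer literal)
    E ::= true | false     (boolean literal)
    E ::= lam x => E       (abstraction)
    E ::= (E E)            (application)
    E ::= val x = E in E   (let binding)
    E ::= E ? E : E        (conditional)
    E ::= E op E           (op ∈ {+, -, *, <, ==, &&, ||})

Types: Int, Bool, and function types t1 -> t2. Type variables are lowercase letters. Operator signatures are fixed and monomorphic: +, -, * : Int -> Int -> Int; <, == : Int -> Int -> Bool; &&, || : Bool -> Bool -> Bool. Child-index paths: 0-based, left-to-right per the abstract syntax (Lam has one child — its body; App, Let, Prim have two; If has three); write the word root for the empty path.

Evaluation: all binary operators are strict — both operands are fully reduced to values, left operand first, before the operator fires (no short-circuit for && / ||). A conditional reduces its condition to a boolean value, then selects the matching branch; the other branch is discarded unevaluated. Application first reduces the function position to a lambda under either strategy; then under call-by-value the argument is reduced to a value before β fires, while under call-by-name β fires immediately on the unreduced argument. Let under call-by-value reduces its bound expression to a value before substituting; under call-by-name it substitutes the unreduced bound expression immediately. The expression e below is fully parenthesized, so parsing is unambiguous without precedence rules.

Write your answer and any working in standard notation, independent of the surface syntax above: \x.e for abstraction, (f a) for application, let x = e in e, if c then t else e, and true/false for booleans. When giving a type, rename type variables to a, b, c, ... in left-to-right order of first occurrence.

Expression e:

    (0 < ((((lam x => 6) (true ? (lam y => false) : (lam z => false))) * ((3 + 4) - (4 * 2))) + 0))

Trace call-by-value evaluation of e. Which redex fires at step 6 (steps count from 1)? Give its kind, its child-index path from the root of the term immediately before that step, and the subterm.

Derivation:
step 0: (0 < ((((\x.6) (if true then (\y.false) else (\z.false))) * ((3 + 4) - (4 * 2))) + 0))
step 1: [if@1.0.0.1] (0 < ((((\x.6) (\y.false)) * ((3 + 4) - (4 * 2))) + 0))
step 2: [beta@1.0.0] (0 < ((6 * ((3 + 4) - (4 * 2))) + 0))
step 3: [delta@1.0.1.0] (0 < ((6 * (7 - (4 * 2))) + 0))
step 4: [delta@1.0.1.1] (0 < ((6 * (7 - 8)) + 0))
step 5: [delta@1.0.1] (0 < ((6 * -1) + 0))
step 6: [delta@1.0] (0 < (-6 + 0))

Answer: delta at 1.0 : (6 * -1)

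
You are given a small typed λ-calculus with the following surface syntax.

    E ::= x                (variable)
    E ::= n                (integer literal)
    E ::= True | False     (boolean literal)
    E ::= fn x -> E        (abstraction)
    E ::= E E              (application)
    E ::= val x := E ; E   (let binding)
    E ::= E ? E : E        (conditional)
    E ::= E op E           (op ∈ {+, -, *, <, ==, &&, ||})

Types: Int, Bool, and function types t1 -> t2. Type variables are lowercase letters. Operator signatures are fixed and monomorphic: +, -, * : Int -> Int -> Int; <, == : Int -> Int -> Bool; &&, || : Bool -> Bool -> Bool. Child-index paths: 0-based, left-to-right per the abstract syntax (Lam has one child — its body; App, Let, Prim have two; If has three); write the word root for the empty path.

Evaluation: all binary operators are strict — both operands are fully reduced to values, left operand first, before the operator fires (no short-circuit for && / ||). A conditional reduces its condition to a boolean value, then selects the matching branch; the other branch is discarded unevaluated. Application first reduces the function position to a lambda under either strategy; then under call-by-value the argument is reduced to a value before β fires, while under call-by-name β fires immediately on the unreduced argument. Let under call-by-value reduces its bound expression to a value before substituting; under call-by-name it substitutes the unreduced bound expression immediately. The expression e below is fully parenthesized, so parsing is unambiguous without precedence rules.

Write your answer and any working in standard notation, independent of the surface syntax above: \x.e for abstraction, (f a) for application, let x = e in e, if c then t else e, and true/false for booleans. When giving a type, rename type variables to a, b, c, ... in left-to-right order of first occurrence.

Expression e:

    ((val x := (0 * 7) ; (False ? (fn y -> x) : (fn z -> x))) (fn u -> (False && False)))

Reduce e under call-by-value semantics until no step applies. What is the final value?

Trace:
step 0: ((let x = (0 * 7) in (if false then (\y.x) else (\z.x))) (\u.(false && false)))
step 1: [delta@0.0] ((let x = 0 in (if false then (\y.x) else (\z.x))) (\u.(false && false)))
step 2: [let@0] ((if false then (\y.0) else (\z.0)) (\u.(false && false)))
step 3: [if@0] ((\z.0) (\u.(false && false)))
step 4: [beta@root] 0

Answer: 0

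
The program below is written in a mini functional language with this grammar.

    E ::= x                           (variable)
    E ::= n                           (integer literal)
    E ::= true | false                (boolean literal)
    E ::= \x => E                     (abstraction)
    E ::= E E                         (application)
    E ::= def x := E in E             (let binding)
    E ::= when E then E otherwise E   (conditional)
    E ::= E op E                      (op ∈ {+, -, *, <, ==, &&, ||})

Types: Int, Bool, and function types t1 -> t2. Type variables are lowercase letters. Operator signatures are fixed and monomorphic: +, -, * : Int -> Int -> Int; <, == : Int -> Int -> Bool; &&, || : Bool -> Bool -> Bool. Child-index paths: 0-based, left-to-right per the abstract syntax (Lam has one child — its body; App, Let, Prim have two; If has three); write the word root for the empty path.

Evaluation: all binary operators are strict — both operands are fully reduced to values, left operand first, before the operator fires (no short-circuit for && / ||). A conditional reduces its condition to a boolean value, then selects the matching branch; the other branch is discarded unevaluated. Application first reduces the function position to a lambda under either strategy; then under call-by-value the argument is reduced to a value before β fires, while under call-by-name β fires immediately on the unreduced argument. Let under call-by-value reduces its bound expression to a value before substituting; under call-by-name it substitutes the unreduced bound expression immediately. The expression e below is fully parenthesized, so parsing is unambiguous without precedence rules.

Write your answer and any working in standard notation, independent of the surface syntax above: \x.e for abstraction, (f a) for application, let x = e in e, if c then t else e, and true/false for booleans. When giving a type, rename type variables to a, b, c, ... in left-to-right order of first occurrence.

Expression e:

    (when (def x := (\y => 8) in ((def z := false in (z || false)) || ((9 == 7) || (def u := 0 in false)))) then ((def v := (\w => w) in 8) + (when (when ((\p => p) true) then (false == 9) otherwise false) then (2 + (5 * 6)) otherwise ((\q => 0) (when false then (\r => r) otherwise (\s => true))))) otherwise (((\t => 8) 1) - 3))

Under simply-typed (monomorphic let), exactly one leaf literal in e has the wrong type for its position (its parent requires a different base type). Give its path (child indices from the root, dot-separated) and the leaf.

Answer: 1.1.0.1.0 : false

Derivation:
\y._ : a -> Int
let x : a -> Int
let z : Bool
z : Bool
  unify Bool ~ Bool
  unify Bool ~ Bool
  unify Bool ~ Bool
  unify Int ~ Int
  unify Int ~ Int
  unify Bool ~ Bool
let u : Int
  unify Bool ~ Bool
  unify Bool ~ Bool
  unify Bool ~ Bool
w : b
\w._ : b -> b
let v : b -> b
  unify Int ~ Int
p : c
\p._ : c -> c
  unify c -> c ~ Bool -> d
  unify c ~ Bool
  unify Bool ~ d
_ _ : Bool
  unify Bool ~ Bool
  unify Bool ~ Int
  FAIL: mismatch Bool ~ Int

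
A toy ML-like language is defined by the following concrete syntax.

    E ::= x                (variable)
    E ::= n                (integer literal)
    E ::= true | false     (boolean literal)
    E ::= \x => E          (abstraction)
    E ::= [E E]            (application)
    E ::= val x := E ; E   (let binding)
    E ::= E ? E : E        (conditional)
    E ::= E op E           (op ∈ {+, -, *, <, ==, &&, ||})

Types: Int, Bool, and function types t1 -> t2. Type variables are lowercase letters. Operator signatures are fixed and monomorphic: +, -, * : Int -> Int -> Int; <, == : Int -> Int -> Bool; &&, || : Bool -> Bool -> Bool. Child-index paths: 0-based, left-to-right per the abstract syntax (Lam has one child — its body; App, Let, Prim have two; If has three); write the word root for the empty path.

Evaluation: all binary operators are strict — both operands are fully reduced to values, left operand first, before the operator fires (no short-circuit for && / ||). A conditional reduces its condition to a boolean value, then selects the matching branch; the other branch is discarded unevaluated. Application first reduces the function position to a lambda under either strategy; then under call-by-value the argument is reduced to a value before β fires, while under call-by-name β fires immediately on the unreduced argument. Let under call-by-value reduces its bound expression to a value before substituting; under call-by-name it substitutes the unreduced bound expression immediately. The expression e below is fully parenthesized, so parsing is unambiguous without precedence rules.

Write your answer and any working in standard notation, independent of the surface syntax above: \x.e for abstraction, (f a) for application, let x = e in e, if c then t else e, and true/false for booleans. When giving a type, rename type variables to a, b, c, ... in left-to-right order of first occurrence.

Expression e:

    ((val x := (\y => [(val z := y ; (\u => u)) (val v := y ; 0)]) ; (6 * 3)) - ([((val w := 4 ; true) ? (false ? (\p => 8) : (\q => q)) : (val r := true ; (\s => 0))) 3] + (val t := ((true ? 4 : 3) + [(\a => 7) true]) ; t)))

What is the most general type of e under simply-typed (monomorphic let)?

Working:
y : a
let z : a
u : b
\u._ : b -> b
y : a
let v : a
  unify b -> b ~ Int -> c
  unify b ~ Int
  unify Int ~ c
_ _ : Int
\y._ : a -> Int
let x : a -> Int
  unify Int ~ Int
  unify Int ~ Int
  unify Int ~ Int
let w : Int
  unify Bool ~ Bool
  unify Bool ~ Bool
\p._ : d -> Int
q : e
\q._ : e -> e
  unify d -> Int ~ e -> e
  unify d ~ e
  unify Int ~ e
let r : Bool
\s._ : f -> Int
  unify Int -> Int ~ f -> Int
  unify Int ~ f
  unify Int ~ Int
  unify Int -> Int ~ Int -> g
  unify Int ~ Int
  unify Int ~ g
_ _ : Int
  unify Int ~ Int
  unify Bool ~ Bool
  unify Int ~ Int
  unify Int ~ Int
\a._ : h -> Int
  unify h -> Int ~ Bool -> i
  unify h ~ Bool
  unify Int ~ i
_ _ : Int
  unify Int ~ Int
let t : Int
t : Int
  unify Int ~ Int
  unify Int ~ Int

Answer: Int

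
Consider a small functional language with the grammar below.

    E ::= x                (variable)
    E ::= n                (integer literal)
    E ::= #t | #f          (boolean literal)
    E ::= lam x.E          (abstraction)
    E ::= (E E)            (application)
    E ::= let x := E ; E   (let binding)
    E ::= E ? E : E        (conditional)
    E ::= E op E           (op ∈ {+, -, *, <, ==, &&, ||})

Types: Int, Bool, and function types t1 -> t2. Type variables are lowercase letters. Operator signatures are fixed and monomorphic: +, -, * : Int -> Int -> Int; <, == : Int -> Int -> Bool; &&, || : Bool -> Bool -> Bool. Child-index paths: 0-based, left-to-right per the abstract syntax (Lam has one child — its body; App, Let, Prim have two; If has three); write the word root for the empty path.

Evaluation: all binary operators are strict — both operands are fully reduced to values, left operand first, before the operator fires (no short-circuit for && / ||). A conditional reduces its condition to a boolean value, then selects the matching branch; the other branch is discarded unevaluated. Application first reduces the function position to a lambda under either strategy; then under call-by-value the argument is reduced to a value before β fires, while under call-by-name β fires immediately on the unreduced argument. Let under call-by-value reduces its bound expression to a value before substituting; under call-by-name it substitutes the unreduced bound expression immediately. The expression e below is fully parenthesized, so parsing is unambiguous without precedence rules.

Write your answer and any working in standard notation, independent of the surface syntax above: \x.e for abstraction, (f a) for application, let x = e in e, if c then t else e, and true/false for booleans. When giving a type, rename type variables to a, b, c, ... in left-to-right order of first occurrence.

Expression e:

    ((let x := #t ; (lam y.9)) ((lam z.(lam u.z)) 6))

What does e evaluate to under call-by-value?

Working:
step 0: ((let x = true in (\y.9)) ((\z.(\u.z)) 6))
step 1: [let@0] ((\y.9) ((\z.(\u.z)) 6))
step 2: [beta@1] ((\y.9) (\u.6))
step 3: [beta@root] 9

Answer: 9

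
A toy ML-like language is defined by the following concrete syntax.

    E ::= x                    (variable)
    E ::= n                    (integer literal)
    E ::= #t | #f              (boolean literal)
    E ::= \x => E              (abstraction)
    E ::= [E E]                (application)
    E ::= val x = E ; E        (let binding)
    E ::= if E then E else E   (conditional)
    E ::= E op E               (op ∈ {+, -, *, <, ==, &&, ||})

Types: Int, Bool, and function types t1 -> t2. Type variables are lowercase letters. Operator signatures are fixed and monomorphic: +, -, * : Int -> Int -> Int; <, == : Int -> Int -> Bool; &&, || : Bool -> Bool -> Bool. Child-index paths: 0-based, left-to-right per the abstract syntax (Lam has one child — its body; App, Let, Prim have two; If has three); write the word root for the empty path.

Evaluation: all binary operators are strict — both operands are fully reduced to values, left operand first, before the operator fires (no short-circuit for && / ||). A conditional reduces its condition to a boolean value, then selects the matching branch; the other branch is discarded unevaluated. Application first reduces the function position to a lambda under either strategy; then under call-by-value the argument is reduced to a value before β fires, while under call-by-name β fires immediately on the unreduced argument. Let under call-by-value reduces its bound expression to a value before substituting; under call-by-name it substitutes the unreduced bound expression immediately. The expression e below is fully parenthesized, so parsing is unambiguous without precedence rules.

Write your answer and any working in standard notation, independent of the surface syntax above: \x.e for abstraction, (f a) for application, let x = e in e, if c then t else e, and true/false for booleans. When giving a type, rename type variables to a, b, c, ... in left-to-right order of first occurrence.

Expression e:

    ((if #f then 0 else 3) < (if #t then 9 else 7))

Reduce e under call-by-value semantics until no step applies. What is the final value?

Working:
step 0: ((if false then 0 else 3) < (if true then 9 else 7))
step 1: [if@0] (3 < (if true then 9 else 7))
step 2: [if@1] (3 < 9)
step 3: [delta@root] true

Answer: true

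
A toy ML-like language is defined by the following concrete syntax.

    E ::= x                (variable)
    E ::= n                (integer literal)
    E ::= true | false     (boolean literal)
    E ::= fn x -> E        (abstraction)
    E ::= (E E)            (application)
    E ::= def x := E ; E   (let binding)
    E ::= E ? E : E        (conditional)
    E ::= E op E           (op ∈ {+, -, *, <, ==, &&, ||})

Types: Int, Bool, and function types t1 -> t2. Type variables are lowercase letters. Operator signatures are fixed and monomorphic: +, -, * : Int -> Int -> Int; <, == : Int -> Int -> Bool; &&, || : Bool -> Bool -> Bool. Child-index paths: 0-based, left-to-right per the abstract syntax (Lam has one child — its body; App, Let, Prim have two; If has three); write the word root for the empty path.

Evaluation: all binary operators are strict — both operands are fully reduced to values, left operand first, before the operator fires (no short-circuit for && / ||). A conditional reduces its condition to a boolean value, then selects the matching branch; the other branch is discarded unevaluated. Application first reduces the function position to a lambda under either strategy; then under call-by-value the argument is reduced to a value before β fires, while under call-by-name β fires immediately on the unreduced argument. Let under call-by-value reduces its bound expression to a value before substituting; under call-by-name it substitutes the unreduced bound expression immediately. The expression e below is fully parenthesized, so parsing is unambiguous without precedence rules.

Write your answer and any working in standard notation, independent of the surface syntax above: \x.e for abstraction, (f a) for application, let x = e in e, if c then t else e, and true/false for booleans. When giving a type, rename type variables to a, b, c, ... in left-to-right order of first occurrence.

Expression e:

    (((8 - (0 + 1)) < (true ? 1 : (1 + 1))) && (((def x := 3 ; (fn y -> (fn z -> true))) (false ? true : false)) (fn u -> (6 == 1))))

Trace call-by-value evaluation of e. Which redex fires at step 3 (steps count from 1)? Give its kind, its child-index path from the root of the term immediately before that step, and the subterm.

Working:
step 0: (((8 - (0 + 1)) < (if true then 1 else (1 + 1))) && (((let x = 3 in (\y.(\z.true))) (if false then true else false)) (\u.(6 == 1))))
step 1: [delta@0.0.1] (((8 - 1) < (if true then 1 else (1 + 1))) && (((let x = 3 in (\y.(\z.true))) (if false then true else false)) (\u.(6 == 1))))
step 2: [delta@0.0] ((7 < (if true then 1 else (1 + 1))) && (((let x = 3 in (\y.(\z.true))) (if false then true else false)) (\u.(6 == 1))))
step 3: [if@0.1] ((7 < 1) && (((let x = 3 in (\y.(\z.true))) (if false then true else false)) (\u.(6 == 1))))

Answer: if at 0.1 : (if true then 1 else (1 + 1))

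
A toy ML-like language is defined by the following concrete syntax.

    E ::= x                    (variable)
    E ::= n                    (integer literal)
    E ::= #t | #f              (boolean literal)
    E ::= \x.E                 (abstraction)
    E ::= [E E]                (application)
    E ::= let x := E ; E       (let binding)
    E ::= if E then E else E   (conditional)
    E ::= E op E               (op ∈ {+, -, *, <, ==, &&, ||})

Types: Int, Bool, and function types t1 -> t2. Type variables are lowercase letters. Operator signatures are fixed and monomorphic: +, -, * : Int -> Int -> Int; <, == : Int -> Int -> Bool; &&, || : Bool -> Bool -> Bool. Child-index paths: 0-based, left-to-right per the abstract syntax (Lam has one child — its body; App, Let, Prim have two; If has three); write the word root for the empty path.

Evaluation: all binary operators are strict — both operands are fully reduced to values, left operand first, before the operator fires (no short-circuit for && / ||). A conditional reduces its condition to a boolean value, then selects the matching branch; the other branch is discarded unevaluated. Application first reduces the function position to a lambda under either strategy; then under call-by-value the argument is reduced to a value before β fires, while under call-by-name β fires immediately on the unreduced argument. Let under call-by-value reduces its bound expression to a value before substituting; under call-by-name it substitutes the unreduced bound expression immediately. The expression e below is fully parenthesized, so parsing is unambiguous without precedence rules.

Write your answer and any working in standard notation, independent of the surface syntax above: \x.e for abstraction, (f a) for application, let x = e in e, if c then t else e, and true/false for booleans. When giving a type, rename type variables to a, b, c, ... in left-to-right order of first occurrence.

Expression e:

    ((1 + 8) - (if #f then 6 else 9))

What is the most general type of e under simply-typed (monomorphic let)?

Working:
  unify Int ~ Int
  unify Int ~ Int
  unify Int ~ Int
  unify Bool ~ Bool
  unify Int ~ Int
  unify Int ~ Int

Answer: Int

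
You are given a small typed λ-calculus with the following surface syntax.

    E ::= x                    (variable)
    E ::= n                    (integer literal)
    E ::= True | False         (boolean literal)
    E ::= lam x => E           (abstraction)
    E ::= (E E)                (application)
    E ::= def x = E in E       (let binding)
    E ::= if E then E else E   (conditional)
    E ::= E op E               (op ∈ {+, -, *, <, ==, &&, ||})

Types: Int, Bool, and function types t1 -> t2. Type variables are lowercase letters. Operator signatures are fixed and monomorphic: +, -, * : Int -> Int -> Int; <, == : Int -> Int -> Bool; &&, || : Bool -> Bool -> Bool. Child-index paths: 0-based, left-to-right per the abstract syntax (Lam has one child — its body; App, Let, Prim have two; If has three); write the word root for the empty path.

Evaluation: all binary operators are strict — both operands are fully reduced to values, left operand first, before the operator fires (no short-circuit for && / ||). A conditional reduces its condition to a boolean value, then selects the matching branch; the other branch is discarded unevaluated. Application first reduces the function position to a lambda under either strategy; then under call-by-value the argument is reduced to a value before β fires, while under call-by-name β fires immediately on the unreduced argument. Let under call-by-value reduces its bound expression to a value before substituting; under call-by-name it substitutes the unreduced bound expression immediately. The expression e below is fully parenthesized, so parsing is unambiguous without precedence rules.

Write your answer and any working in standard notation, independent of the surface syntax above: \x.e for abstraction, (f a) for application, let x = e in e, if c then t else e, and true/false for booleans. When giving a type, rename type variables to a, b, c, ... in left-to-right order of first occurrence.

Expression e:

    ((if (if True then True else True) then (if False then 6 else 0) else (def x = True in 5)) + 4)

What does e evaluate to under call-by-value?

Answer: 4

Derivation:
step 0: ((if (if true then true else true) then (if false then 6 else 0) else (let x = true in 5)) + 4)
step 1: [if@0.0] ((if true then (if false then 6 else 0) else (let x = true in 5)) + 4)
step 2: [if@0] ((if false then 6 else 0) + 4)
step 3: [if@0] (0 + 4)
step 4: [delta@root] 4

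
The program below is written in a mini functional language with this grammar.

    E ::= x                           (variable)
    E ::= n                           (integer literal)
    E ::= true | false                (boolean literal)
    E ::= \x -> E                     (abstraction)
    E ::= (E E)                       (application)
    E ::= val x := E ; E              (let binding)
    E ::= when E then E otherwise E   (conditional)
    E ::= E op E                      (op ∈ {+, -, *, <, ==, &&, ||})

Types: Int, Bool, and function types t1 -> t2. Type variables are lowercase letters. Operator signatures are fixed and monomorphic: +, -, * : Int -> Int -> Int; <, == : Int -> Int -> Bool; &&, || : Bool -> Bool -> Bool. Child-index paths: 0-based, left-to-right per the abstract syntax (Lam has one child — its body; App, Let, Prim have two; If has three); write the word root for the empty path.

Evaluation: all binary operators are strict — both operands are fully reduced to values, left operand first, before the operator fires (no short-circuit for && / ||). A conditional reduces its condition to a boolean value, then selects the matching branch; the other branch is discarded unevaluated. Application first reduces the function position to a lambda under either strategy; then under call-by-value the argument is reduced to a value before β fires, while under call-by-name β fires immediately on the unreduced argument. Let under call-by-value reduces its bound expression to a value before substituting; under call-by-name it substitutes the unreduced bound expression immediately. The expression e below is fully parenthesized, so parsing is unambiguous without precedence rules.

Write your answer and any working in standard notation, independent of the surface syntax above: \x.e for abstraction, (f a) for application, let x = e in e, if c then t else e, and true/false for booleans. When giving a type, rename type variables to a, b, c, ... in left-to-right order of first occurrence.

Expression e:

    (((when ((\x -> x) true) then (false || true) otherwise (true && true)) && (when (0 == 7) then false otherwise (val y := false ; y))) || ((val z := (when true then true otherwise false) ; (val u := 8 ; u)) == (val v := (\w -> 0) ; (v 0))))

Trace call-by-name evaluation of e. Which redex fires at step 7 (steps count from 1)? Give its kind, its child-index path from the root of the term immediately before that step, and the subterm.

Answer: delta at 0 : (true && false)

Derivation:
step 0: (((if ((\x.x) true) then (false || true) else (true && true)) && (if (0 == 7) then false else (let y = false in y))) || ((let z = (if true then true else false) in (let u = 8 in u)) == (let v = (\w.0) in (v 0))))
step 1: [beta@0.0.0] (((if true then (false || true) else (true && true)) && (if (0 == 7) then false else (let y = false in y))) || ((let z = (if true then true else false) in (let u = 8 in u)) == (let v = (\w.0) in (v 0))))
step 2: [if@0.0] (((false || true) && (if (0 == 7) then false else (let y = false in y))) || ((let z = (if true then true else false) in (let u = 8 in u)) == (let v = (\w.0) in (v 0))))
step 3: [delta@0.0] ((true && (if (0 == 7) then false else (let y = false in y))) || ((let z = (if true then true else false) in (let u = 8 in u)) == (let v = (\w.0) in (v 0))))
step 4: [delta@0.1.0] ((true && (if false then false else (let y = false in y))) || ((let z = (if true then true else false) in (let u = 8 in u)) == (let v = (\w.0) in (v 0))))
step 5: [if@0.1] ((true && (let y = false in y)) || ((let z = (if true then true else false) in (let u = 8 in u)) == (let v = (\w.0) in (v 0))))
step 6: [let@0.1] ((true && false) || ((let z = (if true then true else false) in (let u = 8 in u)) == (let v = (\w.0) in (v 0))))
step 7: [delta@0] (false || ((let z = (if true then true else false) in (let u = 8 in u)) == (let v = (\w.0) in (v 0))))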